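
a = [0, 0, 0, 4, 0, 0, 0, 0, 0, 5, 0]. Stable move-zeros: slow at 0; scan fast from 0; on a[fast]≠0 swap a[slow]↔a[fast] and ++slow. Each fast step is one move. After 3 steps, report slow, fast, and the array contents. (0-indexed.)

slow=0 fast=0: a[fast]=0, fast++
slow=0 fast=1: a[fast]=0, fast++
slow=0 fast=2: a[fast]=0, fast++

slow=0, fast=3, a=[0, 0, 0, 4, 0, 0, 0, 0, 0, 5, 0]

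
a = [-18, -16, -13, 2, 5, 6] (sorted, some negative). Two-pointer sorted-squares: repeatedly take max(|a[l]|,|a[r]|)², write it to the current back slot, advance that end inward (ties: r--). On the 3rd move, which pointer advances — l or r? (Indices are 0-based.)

l

l=0 r=5: |-18|>|6| out[5]=324, l++
l=1 r=5: |-16|>|6| out[4]=256, l++
l=2 r=5: |-13|>|6| out[3]=169, l++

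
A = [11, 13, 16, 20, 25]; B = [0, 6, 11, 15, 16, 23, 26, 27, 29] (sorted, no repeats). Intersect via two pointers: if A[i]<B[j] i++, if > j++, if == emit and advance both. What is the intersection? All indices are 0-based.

[i=0,j=0] 11>0 → j++
[i=0,j=1] 11>6 → j++
[i=0,j=2] 11==11 emit → i++,j++
[i=1,j=3] 13<15 → i++
[i=2,j=3] 16>15 → j++
[i=2,j=4] 16==16 emit → i++,j++
[i=3,j=5] 20<23 → i++
[i=4,j=5] 25>23 → j++
[i=4,j=6] 25<26 → i++

intersection = [11, 16]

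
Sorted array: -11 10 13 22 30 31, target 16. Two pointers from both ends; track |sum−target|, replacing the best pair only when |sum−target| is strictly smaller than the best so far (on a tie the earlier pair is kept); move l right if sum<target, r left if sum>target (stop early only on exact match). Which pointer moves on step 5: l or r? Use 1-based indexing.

[1,6] -11+31=20 d=4 * → r--
[1,5] -11+30=19 d=3 * → r--
[1,4] -11+22=11 d=5 → l++
[2,4] 10+22=32 d=16 → r--
[2,3] 10+13=23 d=7 → r--

r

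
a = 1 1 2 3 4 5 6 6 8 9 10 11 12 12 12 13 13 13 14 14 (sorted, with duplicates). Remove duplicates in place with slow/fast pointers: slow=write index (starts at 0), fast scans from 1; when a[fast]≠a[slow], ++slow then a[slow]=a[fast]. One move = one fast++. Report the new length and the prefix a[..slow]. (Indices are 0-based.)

length 13; prefix = [1, 2, 3, 4, 5, 6, 8, 9, 10, 11, 12, 13, 14]

(s=0,f=1) a[fast]=1=a[slow] dup → fast++
(s=0,f=2) a[fast]=2≠a[slow]=1 write a[1]=2 → slow++,fast++
(s=1,f=3) a[fast]=3≠a[slow]=2 write a[2]=3 → slow++,fast++
(s=2,f=4) a[fast]=4≠a[slow]=3 write a[3]=4 → slow++,fast++
(s=3,f=5) a[fast]=5≠a[slow]=4 write a[4]=5 → slow++,fast++
(s=4,f=6) a[fast]=6≠a[slow]=5 write a[5]=6 → slow++,fast++
(s=5,f=7) a[fast]=6=a[slow] dup → fast++
(s=5,f=8) a[fast]=8≠a[slow]=6 write a[6]=8 → slow++,fast++
(s=6,f=9) a[fast]=9≠a[slow]=8 write a[7]=9 → slow++,fast++
(s=7,f=10) a[fast]=10≠a[slow]=9 write a[8]=10 → slow++,fast++
(s=8,f=11) a[fast]=11≠a[slow]=10 write a[9]=11 → slow++,fast++
(s=9,f=12) a[fast]=12≠a[slow]=11 write a[10]=12 → slow++,fast++
(s=10,f=13) a[fast]=12=a[slow] dup → fast++
(s=10,f=14) a[fast]=12=a[slow] dup → fast++
(s=10,f=15) a[fast]=13≠a[slow]=12 write a[11]=13 → slow++,fast++
(s=11,f=16) a[fast]=13=a[slow] dup → fast++
(s=11,f=17) a[fast]=13=a[slow] dup → fast++
(s=11,f=18) a[fast]=14≠a[slow]=13 write a[12]=14 → slow++,fast++
(s=12,f=19) a[fast]=14=a[slow] dup → fast++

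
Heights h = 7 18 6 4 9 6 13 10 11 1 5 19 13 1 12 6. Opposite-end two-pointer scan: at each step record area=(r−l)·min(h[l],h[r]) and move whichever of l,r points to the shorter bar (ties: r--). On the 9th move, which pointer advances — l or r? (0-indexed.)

[0,15] min(7,6)*15=90 best=90 * → r--
[0,14] min(7,12)*14=98 best=98 * → l++
[1,14] min(18,12)*13=156 best=156 * → r--
[1,13] min(18,1)*12=12 best=156 → r--
[1,12] min(18,13)*11=143 best=156 → r--
[1,11] min(18,19)*10=180 best=180 * → l++
[2,11] min(6,19)*9=54 best=180 → l++
[3,11] min(4,19)*8=32 best=180 → l++
[4,11] min(9,19)*7=63 best=180 → l++

l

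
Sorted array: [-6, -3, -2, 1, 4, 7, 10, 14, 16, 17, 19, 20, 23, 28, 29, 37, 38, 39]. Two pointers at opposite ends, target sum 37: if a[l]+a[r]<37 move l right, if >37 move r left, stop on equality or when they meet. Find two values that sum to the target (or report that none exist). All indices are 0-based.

(-2, 39)

l=0 r=17: -6+39=33 <37, l++
l=1 r=17: -3+39=36 <37, l++
l=2 r=17: -2+39=37, found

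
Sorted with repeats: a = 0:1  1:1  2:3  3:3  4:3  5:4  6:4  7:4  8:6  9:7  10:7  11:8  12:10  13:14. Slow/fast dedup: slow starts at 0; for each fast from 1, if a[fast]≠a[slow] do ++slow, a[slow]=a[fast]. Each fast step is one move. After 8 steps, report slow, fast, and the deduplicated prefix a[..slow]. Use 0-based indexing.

slow=3, fast=9, prefix=[1, 3, 4, 6]

slow=0 fast=1: a[fast]=1=a[slow] dup, fast++
slow=0 fast=2: a[fast]=3≠a[slow]=1 write a[1]=3, slow++,fast++
slow=1 fast=3: a[fast]=3=a[slow] dup, fast++
slow=1 fast=4: a[fast]=3=a[slow] dup, fast++
slow=1 fast=5: a[fast]=4≠a[slow]=3 write a[2]=4, slow++,fast++
slow=2 fast=6: a[fast]=4=a[slow] dup, fast++
slow=2 fast=7: a[fast]=4=a[slow] dup, fast++
slow=2 fast=8: a[fast]=6≠a[slow]=4 write a[3]=6, slow++,fast++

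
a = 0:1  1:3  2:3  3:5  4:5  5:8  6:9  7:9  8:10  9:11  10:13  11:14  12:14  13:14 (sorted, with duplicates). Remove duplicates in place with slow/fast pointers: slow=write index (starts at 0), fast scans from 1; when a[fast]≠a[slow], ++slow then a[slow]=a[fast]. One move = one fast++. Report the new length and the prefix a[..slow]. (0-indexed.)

slow=0 fast=1: a[fast]=3≠a[slow]=1 write a[1]=3, slow++,fast++
slow=1 fast=2: a[fast]=3=a[slow] dup, fast++
slow=1 fast=3: a[fast]=5≠a[slow]=3 write a[2]=5, slow++,fast++
slow=2 fast=4: a[fast]=5=a[slow] dup, fast++
slow=2 fast=5: a[fast]=8≠a[slow]=5 write a[3]=8, slow++,fast++
slow=3 fast=6: a[fast]=9≠a[slow]=8 write a[4]=9, slow++,fast++
slow=4 fast=7: a[fast]=9=a[slow] dup, fast++
slow=4 fast=8: a[fast]=10≠a[slow]=9 write a[5]=10, slow++,fast++
slow=5 fast=9: a[fast]=11≠a[slow]=10 write a[6]=11, slow++,fast++
slow=6 fast=10: a[fast]=13≠a[slow]=11 write a[7]=13, slow++,fast++
slow=7 fast=11: a[fast]=14≠a[slow]=13 write a[8]=14, slow++,fast++
slow=8 fast=12: a[fast]=14=a[slow] dup, fast++
slow=8 fast=13: a[fast]=14=a[slow] dup, fast++

length 9; prefix = [1, 3, 5, 8, 9, 10, 11, 13, 14]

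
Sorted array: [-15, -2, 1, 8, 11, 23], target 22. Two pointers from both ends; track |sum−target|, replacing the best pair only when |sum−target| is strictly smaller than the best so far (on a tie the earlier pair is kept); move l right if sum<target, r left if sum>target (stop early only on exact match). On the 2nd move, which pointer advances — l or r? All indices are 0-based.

l=0 r=5: -15+23=8 d=14 *, l++
l=1 r=5: -2+23=21 d=1 *, l++

l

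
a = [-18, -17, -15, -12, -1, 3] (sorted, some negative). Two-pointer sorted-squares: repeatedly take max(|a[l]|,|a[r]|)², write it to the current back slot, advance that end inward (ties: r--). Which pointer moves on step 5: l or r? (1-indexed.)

r

[1,6] |-18|>|3| out[6]=324 → l++
[2,6] |-17|>|3| out[5]=289 → l++
[3,6] |-15|>|3| out[4]=225 → l++
[4,6] |-12|>|3| out[3]=144 → l++
[5,6] |-1|<=|3| out[2]=9 → r--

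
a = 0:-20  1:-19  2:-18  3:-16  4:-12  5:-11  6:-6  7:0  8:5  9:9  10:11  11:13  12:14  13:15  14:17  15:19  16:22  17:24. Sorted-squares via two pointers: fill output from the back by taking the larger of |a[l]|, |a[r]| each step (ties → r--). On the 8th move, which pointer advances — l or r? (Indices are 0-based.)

l=0 r=17: |-20|<=|24| out[17]=576, r--
l=0 r=16: |-20|<=|22| out[16]=484, r--
l=0 r=15: |-20|>|19| out[15]=400, l++
l=1 r=15: |-19|<=|19| out[14]=361, r--
l=1 r=14: |-19|>|17| out[13]=361, l++
l=2 r=14: |-18|>|17| out[12]=324, l++
l=3 r=14: |-16|<=|17| out[11]=289, r--
l=3 r=13: |-16|>|15| out[10]=256, l++

l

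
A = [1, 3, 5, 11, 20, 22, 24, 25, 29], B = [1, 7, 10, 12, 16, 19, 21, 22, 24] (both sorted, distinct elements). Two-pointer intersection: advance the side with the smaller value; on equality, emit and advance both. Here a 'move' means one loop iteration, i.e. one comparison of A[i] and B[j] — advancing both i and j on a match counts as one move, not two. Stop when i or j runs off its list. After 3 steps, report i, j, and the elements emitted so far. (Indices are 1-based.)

i=1 j=1: 1==1 emit, i++,j++
i=2 j=2: 3<7, i++
i=3 j=2: 5<7, i++

i=4, j=2, emitted=[1]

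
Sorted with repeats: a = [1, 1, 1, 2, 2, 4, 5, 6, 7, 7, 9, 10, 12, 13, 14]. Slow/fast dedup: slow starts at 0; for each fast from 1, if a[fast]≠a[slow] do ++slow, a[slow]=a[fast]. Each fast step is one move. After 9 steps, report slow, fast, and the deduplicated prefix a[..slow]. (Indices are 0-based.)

(s=0,f=1) a[fast]=1=a[slow] dup → fast++
(s=0,f=2) a[fast]=1=a[slow] dup → fast++
(s=0,f=3) a[fast]=2≠a[slow]=1 write a[1]=2 → slow++,fast++
(s=1,f=4) a[fast]=2=a[slow] dup → fast++
(s=1,f=5) a[fast]=4≠a[slow]=2 write a[2]=4 → slow++,fast++
(s=2,f=6) a[fast]=5≠a[slow]=4 write a[3]=5 → slow++,fast++
(s=3,f=7) a[fast]=6≠a[slow]=5 write a[4]=6 → slow++,fast++
(s=4,f=8) a[fast]=7≠a[slow]=6 write a[5]=7 → slow++,fast++
(s=5,f=9) a[fast]=7=a[slow] dup → fast++

slow=5, fast=10, prefix=[1, 2, 4, 5, 6, 7]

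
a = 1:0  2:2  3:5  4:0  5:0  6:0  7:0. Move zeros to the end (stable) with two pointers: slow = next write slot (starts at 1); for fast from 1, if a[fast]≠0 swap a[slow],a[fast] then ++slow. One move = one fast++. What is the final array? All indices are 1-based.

slow=1 fast=1: a[fast]=0, fast++
slow=1 fast=2: a[fast]=2≠0 swap→a[1]=2, slow++,fast++
slow=2 fast=3: a[fast]=5≠0 swap→a[2]=5, slow++,fast++
slow=3 fast=4: a[fast]=0, fast++
slow=3 fast=5: a[fast]=0, fast++
slow=3 fast=6: a[fast]=0, fast++
slow=3 fast=7: a[fast]=0, fast++

[2, 5, 0, 0, 0, 0, 0]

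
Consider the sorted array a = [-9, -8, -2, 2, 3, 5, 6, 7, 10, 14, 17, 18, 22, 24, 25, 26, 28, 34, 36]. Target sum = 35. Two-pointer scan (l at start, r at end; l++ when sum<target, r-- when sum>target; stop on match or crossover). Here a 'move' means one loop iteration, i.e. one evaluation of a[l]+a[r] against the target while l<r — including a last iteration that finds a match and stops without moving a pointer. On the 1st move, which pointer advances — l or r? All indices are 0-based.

[0,18] -9+36=27 <35 → l++

l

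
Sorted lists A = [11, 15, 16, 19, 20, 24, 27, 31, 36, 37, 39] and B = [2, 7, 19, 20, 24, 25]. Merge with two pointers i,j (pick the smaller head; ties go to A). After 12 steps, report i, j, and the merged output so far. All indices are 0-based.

i=6, j=6, merged so far=[2, 7, 11, 15, 16, 19, 19, 20, 20, 24, 24, 25]

[i=0,j=0] A[i]=11>B[j]=2 take 2 → j++
[i=0,j=1] A[i]=11>B[j]=7 take 7 → j++
[i=0,j=2] A[i]=11<=B[j]=19 take 11 → i++
[i=1,j=2] A[i]=15<=B[j]=19 take 15 → i++
[i=2,j=2] A[i]=16<=B[j]=19 take 16 → i++
[i=3,j=2] A[i]=19<=B[j]=19 take 19 → i++
[i=4,j=2] A[i]=20>B[j]=19 take 19 → j++
[i=4,j=3] A[i]=20<=B[j]=20 take 20 → i++
[i=5,j=3] A[i]=24>B[j]=20 take 20 → j++
[i=5,j=4] A[i]=24<=B[j]=24 take 24 → i++
[i=6,j=4] A[i]=27>B[j]=24 take 24 → j++
[i=6,j=5] A[i]=27>B[j]=25 take 25 → j++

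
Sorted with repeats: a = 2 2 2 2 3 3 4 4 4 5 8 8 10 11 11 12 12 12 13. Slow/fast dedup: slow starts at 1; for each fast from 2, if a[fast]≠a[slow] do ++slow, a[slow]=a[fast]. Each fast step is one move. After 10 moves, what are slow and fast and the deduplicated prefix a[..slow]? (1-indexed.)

slow=1 fast=2: a[fast]=2=a[slow] dup, fast++
slow=1 fast=3: a[fast]=2=a[slow] dup, fast++
slow=1 fast=4: a[fast]=2=a[slow] dup, fast++
slow=1 fast=5: a[fast]=3≠a[slow]=2 write a[2]=3, slow++,fast++
slow=2 fast=6: a[fast]=3=a[slow] dup, fast++
slow=2 fast=7: a[fast]=4≠a[slow]=3 write a[3]=4, slow++,fast++
slow=3 fast=8: a[fast]=4=a[slow] dup, fast++
slow=3 fast=9: a[fast]=4=a[slow] dup, fast++
slow=3 fast=10: a[fast]=5≠a[slow]=4 write a[4]=5, slow++,fast++
slow=4 fast=11: a[fast]=8≠a[slow]=5 write a[5]=8, slow++,fast++

slow=5, fast=12, prefix=[2, 3, 4, 5, 8]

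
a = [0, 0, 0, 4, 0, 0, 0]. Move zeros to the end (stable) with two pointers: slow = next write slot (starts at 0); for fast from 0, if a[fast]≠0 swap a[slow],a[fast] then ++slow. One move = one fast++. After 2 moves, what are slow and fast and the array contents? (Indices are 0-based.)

slow=0 fast=0: a[fast]=0, fast++
slow=0 fast=1: a[fast]=0, fast++

slow=0, fast=2, a=[0, 0, 0, 4, 0, 0, 0]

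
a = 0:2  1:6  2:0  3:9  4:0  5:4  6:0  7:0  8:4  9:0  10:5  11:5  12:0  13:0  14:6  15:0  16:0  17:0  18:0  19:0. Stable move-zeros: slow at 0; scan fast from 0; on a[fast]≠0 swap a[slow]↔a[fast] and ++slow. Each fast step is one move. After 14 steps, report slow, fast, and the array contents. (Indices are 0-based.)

slow=7, fast=14, a=[2, 6, 9, 4, 4, 5, 5, 0, 0, 0, 0, 0, 0, 0, 6, 0, 0, 0, 0, 0]

(s=0,f=0) a[fast]=2≠0 swap→a[0]=2 → slow++,fast++
(s=1,f=1) a[fast]=6≠0 swap→a[1]=6 → slow++,fast++
(s=2,f=2) a[fast]=0 → fast++
(s=2,f=3) a[fast]=9≠0 swap→a[2]=9 → slow++,fast++
(s=3,f=4) a[fast]=0 → fast++
(s=3,f=5) a[fast]=4≠0 swap→a[3]=4 → slow++,fast++
(s=4,f=6) a[fast]=0 → fast++
(s=4,f=7) a[fast]=0 → fast++
(s=4,f=8) a[fast]=4≠0 swap→a[4]=4 → slow++,fast++
(s=5,f=9) a[fast]=0 → fast++
(s=5,f=10) a[fast]=5≠0 swap→a[5]=5 → slow++,fast++
(s=6,f=11) a[fast]=5≠0 swap→a[6]=5 → slow++,fast++
(s=7,f=12) a[fast]=0 → fast++
(s=7,f=13) a[fast]=0 → fast++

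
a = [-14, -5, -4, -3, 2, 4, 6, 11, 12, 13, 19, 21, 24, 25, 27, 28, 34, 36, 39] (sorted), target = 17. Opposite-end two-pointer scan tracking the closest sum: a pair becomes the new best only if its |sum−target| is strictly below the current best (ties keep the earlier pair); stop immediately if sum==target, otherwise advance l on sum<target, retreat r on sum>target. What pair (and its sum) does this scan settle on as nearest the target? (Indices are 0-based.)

l=0 r=18: -14+39=25 d=8 *, r--
l=0 r=17: -14+36=22 d=5 *, r--
l=0 r=16: -14+34=20 d=3 *, r--
l=0 r=15: -14+28=14 d=3, l++
l=1 r=15: -5+28=23 d=6, r--
l=1 r=14: -5+27=22 d=5, r--
l=1 r=13: -5+25=20 d=3, r--
l=1 r=12: -5+24=19 d=2 *, r--
l=1 r=11: -5+21=16 d=1 *, l++
l=2 r=11: -4+21=17 d=0 *, stop

pair (-4, 21) with sum 17 (|Δ|=0)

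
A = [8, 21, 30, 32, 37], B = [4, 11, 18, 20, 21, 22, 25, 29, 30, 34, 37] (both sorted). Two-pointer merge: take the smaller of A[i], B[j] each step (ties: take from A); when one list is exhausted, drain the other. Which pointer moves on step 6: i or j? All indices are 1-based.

i

i=1 j=1: A[i]=8>B[j]=4 take 4, j++
i=1 j=2: A[i]=8<=B[j]=11 take 8, i++
i=2 j=2: A[i]=21>B[j]=11 take 11, j++
i=2 j=3: A[i]=21>B[j]=18 take 18, j++
i=2 j=4: A[i]=21>B[j]=20 take 20, j++
i=2 j=5: A[i]=21<=B[j]=21 take 21, i++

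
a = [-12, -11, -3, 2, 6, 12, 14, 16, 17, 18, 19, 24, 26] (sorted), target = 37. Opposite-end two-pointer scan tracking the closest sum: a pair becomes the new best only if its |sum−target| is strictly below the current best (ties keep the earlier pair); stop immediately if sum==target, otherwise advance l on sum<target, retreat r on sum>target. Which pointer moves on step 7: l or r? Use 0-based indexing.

[0,12] -12+26=14 d=23 * → l++
[1,12] -11+26=15 d=22 * → l++
[2,12] -3+26=23 d=14 * → l++
[3,12] 2+26=28 d=9 * → l++
[4,12] 6+26=32 d=5 * → l++
[5,12] 12+26=38 d=1 * → r--
[5,11] 12+24=36 d=1 → l++

l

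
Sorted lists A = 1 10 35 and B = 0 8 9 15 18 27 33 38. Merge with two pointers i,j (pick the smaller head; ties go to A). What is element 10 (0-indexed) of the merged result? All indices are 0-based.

merged[10] = 38

i=0 j=0: A[i]=1>B[j]=0 take 0, j++
i=0 j=1: A[i]=1<=B[j]=8 take 1, i++
i=1 j=1: A[i]=10>B[j]=8 take 8, j++
i=1 j=2: A[i]=10>B[j]=9 take 9, j++
i=1 j=3: A[i]=10<=B[j]=15 take 10, i++
i=2 j=3: A[i]=35>B[j]=15 take 15, j++
i=2 j=4: A[i]=35>B[j]=18 take 18, j++
i=2 j=5: A[i]=35>B[j]=27 take 27, j++
i=2 j=6: A[i]=35>B[j]=33 take 33, j++
i=2 j=7: A[i]=35<=B[j]=38 take 35, i++
i=3 j=7: A done, take B[j]=38, j++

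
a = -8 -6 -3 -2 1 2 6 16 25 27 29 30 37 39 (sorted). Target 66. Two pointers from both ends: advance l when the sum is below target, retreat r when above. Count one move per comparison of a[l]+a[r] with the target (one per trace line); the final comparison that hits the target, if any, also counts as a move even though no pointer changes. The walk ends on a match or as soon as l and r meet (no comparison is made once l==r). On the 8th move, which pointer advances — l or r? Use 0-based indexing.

l

[0,13] -8+39=31 <66 → l++
[1,13] -6+39=33 <66 → l++
[2,13] -3+39=36 <66 → l++
[3,13] -2+39=37 <66 → l++
[4,13] 1+39=40 <66 → l++
[5,13] 2+39=41 <66 → l++
[6,13] 6+39=45 <66 → l++
[7,13] 16+39=55 <66 → l++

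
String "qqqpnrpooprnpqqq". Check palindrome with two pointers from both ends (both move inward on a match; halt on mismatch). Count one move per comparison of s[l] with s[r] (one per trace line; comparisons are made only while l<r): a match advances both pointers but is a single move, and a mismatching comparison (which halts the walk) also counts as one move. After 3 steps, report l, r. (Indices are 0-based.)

l=3, r=12

l=0 r=15: 'q'=='q', l++,r--
l=1 r=14: 'q'=='q', l++,r--
l=2 r=13: 'q'=='q', l++,r--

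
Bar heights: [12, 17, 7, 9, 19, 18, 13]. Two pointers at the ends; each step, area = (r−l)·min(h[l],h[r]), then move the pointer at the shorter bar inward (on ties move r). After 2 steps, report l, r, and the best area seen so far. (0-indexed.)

[0,6] min(12,13)*6=72 best=72 * → l++
[1,6] min(17,13)*5=65 best=72 → r--

l=1, r=5, best area=72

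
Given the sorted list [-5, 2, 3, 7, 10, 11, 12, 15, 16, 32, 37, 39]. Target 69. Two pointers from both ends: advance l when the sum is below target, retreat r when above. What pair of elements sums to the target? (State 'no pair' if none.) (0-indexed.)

[0,11] -5+39=34 <69 → l++
[1,11] 2+39=41 <69 → l++
[2,11] 3+39=42 <69 → l++
[3,11] 7+39=46 <69 → l++
[4,11] 10+39=49 <69 → l++
[5,11] 11+39=50 <69 → l++
[6,11] 12+39=51 <69 → l++
[7,11] 15+39=54 <69 → l++
[8,11] 16+39=55 <69 → l++
[9,11] 32+39=71 >69 → r--
[9,10] 32+37=69 → found

(32, 37)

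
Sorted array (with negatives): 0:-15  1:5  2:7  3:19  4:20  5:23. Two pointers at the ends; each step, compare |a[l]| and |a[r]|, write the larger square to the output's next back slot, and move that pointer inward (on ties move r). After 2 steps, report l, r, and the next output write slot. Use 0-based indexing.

l=0 r=5: |-15|<=|23| out[5]=529, r--
l=0 r=4: |-15|<=|20| out[4]=400, r--

l=0, r=3, next write slot=3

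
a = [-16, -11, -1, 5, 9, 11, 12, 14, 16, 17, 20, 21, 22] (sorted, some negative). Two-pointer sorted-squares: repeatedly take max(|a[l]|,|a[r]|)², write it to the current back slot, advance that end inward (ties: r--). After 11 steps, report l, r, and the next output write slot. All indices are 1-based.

[1,13] |-16|<=|22| out[13]=484 → r--
[1,12] |-16|<=|21| out[12]=441 → r--
[1,11] |-16|<=|20| out[11]=400 → r--
[1,10] |-16|<=|17| out[10]=289 → r--
[1,9] |-16|<=|16| out[9]=256 → r--
[1,8] |-16|>|14| out[8]=256 → l++
[2,8] |-11|<=|14| out[7]=196 → r--
[2,7] |-11|<=|12| out[6]=144 → r--
[2,6] |-11|<=|11| out[5]=121 → r--
[2,5] |-11|>|9| out[4]=121 → l++
[3,5] |-1|<=|9| out[3]=81 → r--

l=3, r=4, next write slot=2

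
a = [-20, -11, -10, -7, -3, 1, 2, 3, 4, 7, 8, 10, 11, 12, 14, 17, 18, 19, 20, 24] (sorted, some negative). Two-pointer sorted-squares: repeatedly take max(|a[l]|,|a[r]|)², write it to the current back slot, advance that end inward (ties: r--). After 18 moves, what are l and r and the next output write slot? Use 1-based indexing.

l=6, r=7, next write slot=2

l=1 r=20: |-20|<=|24| out[20]=576, r--
l=1 r=19: |-20|<=|20| out[19]=400, r--
l=1 r=18: |-20|>|19| out[18]=400, l++
l=2 r=18: |-11|<=|19| out[17]=361, r--
l=2 r=17: |-11|<=|18| out[16]=324, r--
l=2 r=16: |-11|<=|17| out[15]=289, r--
l=2 r=15: |-11|<=|14| out[14]=196, r--
l=2 r=14: |-11|<=|12| out[13]=144, r--
l=2 r=13: |-11|<=|11| out[12]=121, r--
l=2 r=12: |-11|>|10| out[11]=121, l++
l=3 r=12: |-10|<=|10| out[10]=100, r--
l=3 r=11: |-10|>|8| out[9]=100, l++
l=4 r=11: |-7|<=|8| out[8]=64, r--
l=4 r=10: |-7|<=|7| out[7]=49, r--
l=4 r=9: |-7|>|4| out[6]=49, l++
l=5 r=9: |-3|<=|4| out[5]=16, r--
l=5 r=8: |-3|<=|3| out[4]=9, r--
l=5 r=7: |-3|>|2| out[3]=9, l++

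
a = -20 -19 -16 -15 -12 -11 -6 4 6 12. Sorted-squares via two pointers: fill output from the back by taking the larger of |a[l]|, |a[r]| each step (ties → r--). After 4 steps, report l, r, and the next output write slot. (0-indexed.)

l=4, r=9, next write slot=5

[0,9] |-20|>|12| out[9]=400 → l++
[1,9] |-19|>|12| out[8]=361 → l++
[2,9] |-16|>|12| out[7]=256 → l++
[3,9] |-15|>|12| out[6]=225 → l++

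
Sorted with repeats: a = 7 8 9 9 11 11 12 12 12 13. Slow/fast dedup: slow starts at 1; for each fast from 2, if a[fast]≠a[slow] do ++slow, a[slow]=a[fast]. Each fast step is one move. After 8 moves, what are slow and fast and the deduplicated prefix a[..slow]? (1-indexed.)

slow=1 fast=2: a[fast]=8≠a[slow]=7 write a[2]=8, slow++,fast++
slow=2 fast=3: a[fast]=9≠a[slow]=8 write a[3]=9, slow++,fast++
slow=3 fast=4: a[fast]=9=a[slow] dup, fast++
slow=3 fast=5: a[fast]=11≠a[slow]=9 write a[4]=11, slow++,fast++
slow=4 fast=6: a[fast]=11=a[slow] dup, fast++
slow=4 fast=7: a[fast]=12≠a[slow]=11 write a[5]=12, slow++,fast++
slow=5 fast=8: a[fast]=12=a[slow] dup, fast++
slow=5 fast=9: a[fast]=12=a[slow] dup, fast++

slow=5, fast=10, prefix=[7, 8, 9, 11, 12]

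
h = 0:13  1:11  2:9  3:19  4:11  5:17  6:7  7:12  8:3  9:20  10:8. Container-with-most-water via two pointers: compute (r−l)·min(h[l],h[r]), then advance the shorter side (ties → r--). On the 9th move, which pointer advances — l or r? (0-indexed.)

l

l=0 r=10: min(13,8)*10=80 best=80 *, r--
l=0 r=9: min(13,20)*9=117 best=117 *, l++
l=1 r=9: min(11,20)*8=88 best=117, l++
l=2 r=9: min(9,20)*7=63 best=117, l++
l=3 r=9: min(19,20)*6=114 best=117, l++
l=4 r=9: min(11,20)*5=55 best=117, l++
l=5 r=9: min(17,20)*4=68 best=117, l++
l=6 r=9: min(7,20)*3=21 best=117, l++
l=7 r=9: min(12,20)*2=24 best=117, l++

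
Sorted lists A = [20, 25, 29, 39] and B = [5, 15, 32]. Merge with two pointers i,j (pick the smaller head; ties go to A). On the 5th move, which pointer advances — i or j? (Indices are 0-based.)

[i=0,j=0] A[i]=20>B[j]=5 take 5 → j++
[i=0,j=1] A[i]=20>B[j]=15 take 15 → j++
[i=0,j=2] A[i]=20<=B[j]=32 take 20 → i++
[i=1,j=2] A[i]=25<=B[j]=32 take 25 → i++
[i=2,j=2] A[i]=29<=B[j]=32 take 29 → i++

i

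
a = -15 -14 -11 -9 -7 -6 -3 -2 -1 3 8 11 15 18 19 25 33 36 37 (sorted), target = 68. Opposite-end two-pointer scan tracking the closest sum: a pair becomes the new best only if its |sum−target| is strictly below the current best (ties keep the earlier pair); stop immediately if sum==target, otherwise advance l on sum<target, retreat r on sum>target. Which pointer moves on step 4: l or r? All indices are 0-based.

l

l=0 r=18: -15+37=22 d=46 *, l++
l=1 r=18: -14+37=23 d=45 *, l++
l=2 r=18: -11+37=26 d=42 *, l++
l=3 r=18: -9+37=28 d=40 *, l++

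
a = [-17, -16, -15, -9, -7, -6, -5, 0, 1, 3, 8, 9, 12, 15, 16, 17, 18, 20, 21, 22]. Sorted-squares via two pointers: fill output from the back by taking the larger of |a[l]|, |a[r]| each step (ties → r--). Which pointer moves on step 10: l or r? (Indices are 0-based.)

l

[0,19] |-17|<=|22| out[19]=484 → r--
[0,18] |-17|<=|21| out[18]=441 → r--
[0,17] |-17|<=|20| out[17]=400 → r--
[0,16] |-17|<=|18| out[16]=324 → r--
[0,15] |-17|<=|17| out[15]=289 → r--
[0,14] |-17|>|16| out[14]=289 → l++
[1,14] |-16|<=|16| out[13]=256 → r--
[1,13] |-16|>|15| out[12]=256 → l++
[2,13] |-15|<=|15| out[11]=225 → r--
[2,12] |-15|>|12| out[10]=225 → l++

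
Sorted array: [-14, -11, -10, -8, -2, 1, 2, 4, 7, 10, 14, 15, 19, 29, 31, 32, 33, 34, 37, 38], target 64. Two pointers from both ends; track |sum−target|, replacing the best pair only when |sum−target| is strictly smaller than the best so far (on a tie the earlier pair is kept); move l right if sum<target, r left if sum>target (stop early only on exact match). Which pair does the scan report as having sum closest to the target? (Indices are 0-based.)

pair (31, 33) with sum 64 (|Δ|=0)

l=0 r=19: -14+38=24 d=40 *, l++
l=1 r=19: -11+38=27 d=37 *, l++
l=2 r=19: -10+38=28 d=36 *, l++
l=3 r=19: -8+38=30 d=34 *, l++
l=4 r=19: -2+38=36 d=28 *, l++
l=5 r=19: 1+38=39 d=25 *, l++
l=6 r=19: 2+38=40 d=24 *, l++
l=7 r=19: 4+38=42 d=22 *, l++
l=8 r=19: 7+38=45 d=19 *, l++
l=9 r=19: 10+38=48 d=16 *, l++
l=10 r=19: 14+38=52 d=12 *, l++
l=11 r=19: 15+38=53 d=11 *, l++
l=12 r=19: 19+38=57 d=7 *, l++
l=13 r=19: 29+38=67 d=3 *, r--
l=13 r=18: 29+37=66 d=2 *, r--
l=13 r=17: 29+34=63 d=1 *, l++
l=14 r=17: 31+34=65 d=1, r--
l=14 r=16: 31+33=64 d=0 *, stop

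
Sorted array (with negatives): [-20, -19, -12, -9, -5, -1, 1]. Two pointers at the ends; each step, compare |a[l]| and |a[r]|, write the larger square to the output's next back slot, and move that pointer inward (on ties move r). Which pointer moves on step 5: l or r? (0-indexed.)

l=0 r=6: |-20|>|1| out[6]=400, l++
l=1 r=6: |-19|>|1| out[5]=361, l++
l=2 r=6: |-12|>|1| out[4]=144, l++
l=3 r=6: |-9|>|1| out[3]=81, l++
l=4 r=6: |-5|>|1| out[2]=25, l++

l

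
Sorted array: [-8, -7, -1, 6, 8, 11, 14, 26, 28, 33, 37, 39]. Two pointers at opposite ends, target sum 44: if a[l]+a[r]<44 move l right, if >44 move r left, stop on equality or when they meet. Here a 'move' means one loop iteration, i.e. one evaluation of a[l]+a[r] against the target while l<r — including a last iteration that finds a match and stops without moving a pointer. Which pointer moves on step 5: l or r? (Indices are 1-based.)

l

l=1 r=12: -8+39=31 <44, l++
l=2 r=12: -7+39=32 <44, l++
l=3 r=12: -1+39=38 <44, l++
l=4 r=12: 6+39=45 >44, r--
l=4 r=11: 6+37=43 <44, l++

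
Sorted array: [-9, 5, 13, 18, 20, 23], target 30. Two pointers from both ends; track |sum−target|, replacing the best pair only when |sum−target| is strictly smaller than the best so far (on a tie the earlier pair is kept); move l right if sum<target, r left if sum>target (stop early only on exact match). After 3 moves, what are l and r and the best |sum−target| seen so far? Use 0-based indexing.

l=0 r=5: -9+23=14 d=16 *, l++
l=1 r=5: 5+23=28 d=2 *, l++
l=2 r=5: 13+23=36 d=6, r--

l=2, r=4, best |Δ|=2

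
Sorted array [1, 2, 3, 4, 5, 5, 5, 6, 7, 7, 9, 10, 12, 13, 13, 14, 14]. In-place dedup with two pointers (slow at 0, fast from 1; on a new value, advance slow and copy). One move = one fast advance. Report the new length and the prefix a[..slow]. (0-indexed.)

length 12; prefix = [1, 2, 3, 4, 5, 6, 7, 9, 10, 12, 13, 14]

slow=0 fast=1: a[fast]=2≠a[slow]=1 write a[1]=2, slow++,fast++
slow=1 fast=2: a[fast]=3≠a[slow]=2 write a[2]=3, slow++,fast++
slow=2 fast=3: a[fast]=4≠a[slow]=3 write a[3]=4, slow++,fast++
slow=3 fast=4: a[fast]=5≠a[slow]=4 write a[4]=5, slow++,fast++
slow=4 fast=5: a[fast]=5=a[slow] dup, fast++
slow=4 fast=6: a[fast]=5=a[slow] dup, fast++
slow=4 fast=7: a[fast]=6≠a[slow]=5 write a[5]=6, slow++,fast++
slow=5 fast=8: a[fast]=7≠a[slow]=6 write a[6]=7, slow++,fast++
slow=6 fast=9: a[fast]=7=a[slow] dup, fast++
slow=6 fast=10: a[fast]=9≠a[slow]=7 write a[7]=9, slow++,fast++
slow=7 fast=11: a[fast]=10≠a[slow]=9 write a[8]=10, slow++,fast++
slow=8 fast=12: a[fast]=12≠a[slow]=10 write a[9]=12, slow++,fast++
slow=9 fast=13: a[fast]=13≠a[slow]=12 write a[10]=13, slow++,fast++
slow=10 fast=14: a[fast]=13=a[slow] dup, fast++
slow=10 fast=15: a[fast]=14≠a[slow]=13 write a[11]=14, slow++,fast++
slow=11 fast=16: a[fast]=14=a[slow] dup, fast++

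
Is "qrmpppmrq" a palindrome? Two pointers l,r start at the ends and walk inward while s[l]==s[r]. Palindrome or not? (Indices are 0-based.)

palindrome

l=0 r=8: 'q'=='q', l++,r--
l=1 r=7: 'r'=='r', l++,r--
l=2 r=6: 'm'=='m', l++,r--
l=3 r=5: 'p'=='p', l++,r--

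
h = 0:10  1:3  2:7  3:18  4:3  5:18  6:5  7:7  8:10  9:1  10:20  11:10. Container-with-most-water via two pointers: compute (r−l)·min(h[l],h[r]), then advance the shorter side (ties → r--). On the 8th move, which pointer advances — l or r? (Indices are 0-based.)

l

l=0 r=11: min(10,10)*11=110 best=110 *, r--
l=0 r=10: min(10,20)*10=100 best=110, l++
l=1 r=10: min(3,20)*9=27 best=110, l++
l=2 r=10: min(7,20)*8=56 best=110, l++
l=3 r=10: min(18,20)*7=126 best=126 *, l++
l=4 r=10: min(3,20)*6=18 best=126, l++
l=5 r=10: min(18,20)*5=90 best=126, l++
l=6 r=10: min(5,20)*4=20 best=126, l++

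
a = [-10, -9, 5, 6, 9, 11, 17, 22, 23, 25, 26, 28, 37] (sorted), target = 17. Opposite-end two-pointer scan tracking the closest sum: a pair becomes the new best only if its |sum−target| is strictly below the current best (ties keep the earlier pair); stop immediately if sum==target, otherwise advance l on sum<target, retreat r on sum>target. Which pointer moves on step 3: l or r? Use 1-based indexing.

l=1 r=13: -10+37=27 d=10 *, r--
l=1 r=12: -10+28=18 d=1 *, r--
l=1 r=11: -10+26=16 d=1, l++

l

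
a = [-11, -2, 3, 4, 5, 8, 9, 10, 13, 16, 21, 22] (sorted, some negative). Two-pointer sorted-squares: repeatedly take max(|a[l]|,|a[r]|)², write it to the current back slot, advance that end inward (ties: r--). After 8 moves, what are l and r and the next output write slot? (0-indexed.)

[0,11] |-11|<=|22| out[11]=484 → r--
[0,10] |-11|<=|21| out[10]=441 → r--
[0,9] |-11|<=|16| out[9]=256 → r--
[0,8] |-11|<=|13| out[8]=169 → r--
[0,7] |-11|>|10| out[7]=121 → l++
[1,7] |-2|<=|10| out[6]=100 → r--
[1,6] |-2|<=|9| out[5]=81 → r--
[1,5] |-2|<=|8| out[4]=64 → r--

l=1, r=4, next write slot=3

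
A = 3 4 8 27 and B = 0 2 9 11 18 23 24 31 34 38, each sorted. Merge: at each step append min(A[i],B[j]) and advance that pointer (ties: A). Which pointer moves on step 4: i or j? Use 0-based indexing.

[i=0,j=0] A[i]=3>B[j]=0 take 0 → j++
[i=0,j=1] A[i]=3>B[j]=2 take 2 → j++
[i=0,j=2] A[i]=3<=B[j]=9 take 3 → i++
[i=1,j=2] A[i]=4<=B[j]=9 take 4 → i++

i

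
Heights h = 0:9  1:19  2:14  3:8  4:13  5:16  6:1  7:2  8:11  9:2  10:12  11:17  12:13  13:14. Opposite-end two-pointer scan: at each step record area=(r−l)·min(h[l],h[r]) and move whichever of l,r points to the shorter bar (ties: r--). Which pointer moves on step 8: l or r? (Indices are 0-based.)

[0,13] min(9,14)*13=117 best=117 * → l++
[1,13] min(19,14)*12=168 best=168 * → r--
[1,12] min(19,13)*11=143 best=168 → r--
[1,11] min(19,17)*10=170 best=170 * → r--
[1,10] min(19,12)*9=108 best=170 → r--
[1,9] min(19,2)*8=16 best=170 → r--
[1,8] min(19,11)*7=77 best=170 → r--
[1,7] min(19,2)*6=12 best=170 → r--

r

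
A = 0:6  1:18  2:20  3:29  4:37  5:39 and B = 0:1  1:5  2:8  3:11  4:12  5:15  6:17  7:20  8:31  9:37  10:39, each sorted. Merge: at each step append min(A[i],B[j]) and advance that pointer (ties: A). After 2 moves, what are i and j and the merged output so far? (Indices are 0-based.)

[i=0,j=0] A[i]=6>B[j]=1 take 1 → j++
[i=0,j=1] A[i]=6>B[j]=5 take 5 → j++

i=0, j=2, merged so far=[1, 5]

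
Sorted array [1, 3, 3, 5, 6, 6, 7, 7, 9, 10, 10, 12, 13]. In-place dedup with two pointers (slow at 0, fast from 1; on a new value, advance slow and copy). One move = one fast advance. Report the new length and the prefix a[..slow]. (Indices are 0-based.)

slow=0 fast=1: a[fast]=3≠a[slow]=1 write a[1]=3, slow++,fast++
slow=1 fast=2: a[fast]=3=a[slow] dup, fast++
slow=1 fast=3: a[fast]=5≠a[slow]=3 write a[2]=5, slow++,fast++
slow=2 fast=4: a[fast]=6≠a[slow]=5 write a[3]=6, slow++,fast++
slow=3 fast=5: a[fast]=6=a[slow] dup, fast++
slow=3 fast=6: a[fast]=7≠a[slow]=6 write a[4]=7, slow++,fast++
slow=4 fast=7: a[fast]=7=a[slow] dup, fast++
slow=4 fast=8: a[fast]=9≠a[slow]=7 write a[5]=9, slow++,fast++
slow=5 fast=9: a[fast]=10≠a[slow]=9 write a[6]=10, slow++,fast++
slow=6 fast=10: a[fast]=10=a[slow] dup, fast++
slow=6 fast=11: a[fast]=12≠a[slow]=10 write a[7]=12, slow++,fast++
slow=7 fast=12: a[fast]=13≠a[slow]=12 write a[8]=13, slow++,fast++

length 9; prefix = [1, 3, 5, 6, 7, 9, 10, 12, 13]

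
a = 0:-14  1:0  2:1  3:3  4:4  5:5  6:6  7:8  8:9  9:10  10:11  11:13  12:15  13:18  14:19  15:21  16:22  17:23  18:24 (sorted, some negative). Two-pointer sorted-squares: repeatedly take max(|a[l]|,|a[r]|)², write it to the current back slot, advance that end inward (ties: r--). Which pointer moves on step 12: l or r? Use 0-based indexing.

l=0 r=18: |-14|<=|24| out[18]=576, r--
l=0 r=17: |-14|<=|23| out[17]=529, r--
l=0 r=16: |-14|<=|22| out[16]=484, r--
l=0 r=15: |-14|<=|21| out[15]=441, r--
l=0 r=14: |-14|<=|19| out[14]=361, r--
l=0 r=13: |-14|<=|18| out[13]=324, r--
l=0 r=12: |-14|<=|15| out[12]=225, r--
l=0 r=11: |-14|>|13| out[11]=196, l++
l=1 r=11: |0|<=|13| out[10]=169, r--
l=1 r=10: |0|<=|11| out[9]=121, r--
l=1 r=9: |0|<=|10| out[8]=100, r--
l=1 r=8: |0|<=|9| out[7]=81, r--

r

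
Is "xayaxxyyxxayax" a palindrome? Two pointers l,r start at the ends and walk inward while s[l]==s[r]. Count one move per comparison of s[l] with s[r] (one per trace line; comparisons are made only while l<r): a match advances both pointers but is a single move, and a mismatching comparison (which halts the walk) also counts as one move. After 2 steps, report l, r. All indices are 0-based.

[0,13] 'x'=='x' → l++,r--
[1,12] 'a'=='a' → l++,r--

l=2, r=11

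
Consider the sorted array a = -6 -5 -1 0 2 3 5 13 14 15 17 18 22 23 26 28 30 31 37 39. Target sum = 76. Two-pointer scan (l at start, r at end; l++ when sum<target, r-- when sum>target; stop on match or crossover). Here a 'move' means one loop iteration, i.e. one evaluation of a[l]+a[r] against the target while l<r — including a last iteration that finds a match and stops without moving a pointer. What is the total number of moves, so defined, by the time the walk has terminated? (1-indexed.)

19 moves

[1,20] -6+39=33 <76 → l++
[2,20] -5+39=34 <76 → l++
[3,20] -1+39=38 <76 → l++
[4,20] 0+39=39 <76 → l++
[5,20] 2+39=41 <76 → l++
[6,20] 3+39=42 <76 → l++
[7,20] 5+39=44 <76 → l++
[8,20] 13+39=52 <76 → l++
[9,20] 14+39=53 <76 → l++
[10,20] 15+39=54 <76 → l++
[11,20] 17+39=56 <76 → l++
[12,20] 18+39=57 <76 → l++
[13,20] 22+39=61 <76 → l++
[14,20] 23+39=62 <76 → l++
[15,20] 26+39=65 <76 → l++
[16,20] 28+39=67 <76 → l++
[17,20] 30+39=69 <76 → l++
[18,20] 31+39=70 <76 → l++
[19,20] 37+39=76 → found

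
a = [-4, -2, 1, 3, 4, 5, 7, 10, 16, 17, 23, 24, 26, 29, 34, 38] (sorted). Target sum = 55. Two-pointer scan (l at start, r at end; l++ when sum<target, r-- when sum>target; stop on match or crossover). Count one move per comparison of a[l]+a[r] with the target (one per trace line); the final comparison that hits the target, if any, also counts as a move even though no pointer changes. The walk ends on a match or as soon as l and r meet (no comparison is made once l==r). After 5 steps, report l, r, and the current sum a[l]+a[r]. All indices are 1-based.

l=6, r=16, sum=43

l=1 r=16: -4+38=34 <55, l++
l=2 r=16: -2+38=36 <55, l++
l=3 r=16: 1+38=39 <55, l++
l=4 r=16: 3+38=41 <55, l++
l=5 r=16: 4+38=42 <55, l++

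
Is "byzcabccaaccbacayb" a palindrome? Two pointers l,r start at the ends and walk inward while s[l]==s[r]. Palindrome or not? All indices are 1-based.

l=1 r=18: 'b'=='b', l++,r--
l=2 r=17: 'y'=='y', l++,r--
l=3 r=16: 'z'!='a', stop

not a palindrome (mismatch at 3,16)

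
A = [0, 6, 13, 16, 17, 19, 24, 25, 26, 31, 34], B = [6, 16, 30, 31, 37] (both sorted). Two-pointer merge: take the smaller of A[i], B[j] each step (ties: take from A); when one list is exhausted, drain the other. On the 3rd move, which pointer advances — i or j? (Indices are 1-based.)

[i=1,j=1] A[i]=0<=B[j]=6 take 0 → i++
[i=2,j=1] A[i]=6<=B[j]=6 take 6 → i++
[i=3,j=1] A[i]=13>B[j]=6 take 6 → j++

j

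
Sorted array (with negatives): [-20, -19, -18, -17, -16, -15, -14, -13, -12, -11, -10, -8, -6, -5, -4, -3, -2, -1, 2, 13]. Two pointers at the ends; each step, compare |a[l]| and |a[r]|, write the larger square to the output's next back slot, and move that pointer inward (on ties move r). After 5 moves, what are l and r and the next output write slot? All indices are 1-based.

l=1 r=20: |-20|>|13| out[20]=400, l++
l=2 r=20: |-19|>|13| out[19]=361, l++
l=3 r=20: |-18|>|13| out[18]=324, l++
l=4 r=20: |-17|>|13| out[17]=289, l++
l=5 r=20: |-16|>|13| out[16]=256, l++

l=6, r=20, next write slot=15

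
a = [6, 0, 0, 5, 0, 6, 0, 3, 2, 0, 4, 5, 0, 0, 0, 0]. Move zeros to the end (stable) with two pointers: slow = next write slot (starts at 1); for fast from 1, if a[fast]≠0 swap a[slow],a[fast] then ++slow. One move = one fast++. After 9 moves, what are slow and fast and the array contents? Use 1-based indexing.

(s=1,f=1) a[fast]=6≠0 swap→a[1]=6 → slow++,fast++
(s=2,f=2) a[fast]=0 → fast++
(s=2,f=3) a[fast]=0 → fast++
(s=2,f=4) a[fast]=5≠0 swap→a[2]=5 → slow++,fast++
(s=3,f=5) a[fast]=0 → fast++
(s=3,f=6) a[fast]=6≠0 swap→a[3]=6 → slow++,fast++
(s=4,f=7) a[fast]=0 → fast++
(s=4,f=8) a[fast]=3≠0 swap→a[4]=3 → slow++,fast++
(s=5,f=9) a[fast]=2≠0 swap→a[5]=2 → slow++,fast++

slow=6, fast=10, a=[6, 5, 6, 3, 2, 0, 0, 0, 0, 0, 4, 5, 0, 0, 0, 0]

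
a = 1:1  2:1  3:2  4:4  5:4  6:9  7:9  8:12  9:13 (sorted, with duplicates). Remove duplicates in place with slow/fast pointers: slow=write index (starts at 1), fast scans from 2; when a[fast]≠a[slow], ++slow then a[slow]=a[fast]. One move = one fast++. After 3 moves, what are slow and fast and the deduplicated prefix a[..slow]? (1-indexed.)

slow=3, fast=5, prefix=[1, 2, 4]

slow=1 fast=2: a[fast]=1=a[slow] dup, fast++
slow=1 fast=3: a[fast]=2≠a[slow]=1 write a[2]=2, slow++,fast++
slow=2 fast=4: a[fast]=4≠a[slow]=2 write a[3]=4, slow++,fast++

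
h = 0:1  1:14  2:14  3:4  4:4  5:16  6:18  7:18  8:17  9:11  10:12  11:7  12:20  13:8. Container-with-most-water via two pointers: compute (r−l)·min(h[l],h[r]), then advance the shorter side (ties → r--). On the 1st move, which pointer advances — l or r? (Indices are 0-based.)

l

l=0 r=13: min(1,8)*13=13 best=13 *, l++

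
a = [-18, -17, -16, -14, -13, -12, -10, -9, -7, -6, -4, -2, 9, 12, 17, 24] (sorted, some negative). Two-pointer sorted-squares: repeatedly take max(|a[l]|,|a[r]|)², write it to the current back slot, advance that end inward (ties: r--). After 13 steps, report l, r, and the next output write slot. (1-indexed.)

l=10, r=12, next write slot=3

[1,16] |-18|<=|24| out[16]=576 → r--
[1,15] |-18|>|17| out[15]=324 → l++
[2,15] |-17|<=|17| out[14]=289 → r--
[2,14] |-17|>|12| out[13]=289 → l++
[3,14] |-16|>|12| out[12]=256 → l++
[4,14] |-14|>|12| out[11]=196 → l++
[5,14] |-13|>|12| out[10]=169 → l++
[6,14] |-12|<=|12| out[9]=144 → r--
[6,13] |-12|>|9| out[8]=144 → l++
[7,13] |-10|>|9| out[7]=100 → l++
[8,13] |-9|<=|9| out[6]=81 → r--
[8,12] |-9|>|-2| out[5]=81 → l++
[9,12] |-7|>|-2| out[4]=49 → l++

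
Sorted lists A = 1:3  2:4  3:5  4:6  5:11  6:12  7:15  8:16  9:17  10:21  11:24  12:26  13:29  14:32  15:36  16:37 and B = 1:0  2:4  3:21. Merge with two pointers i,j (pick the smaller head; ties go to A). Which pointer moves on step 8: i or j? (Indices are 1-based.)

i=1 j=1: A[i]=3>B[j]=0 take 0, j++
i=1 j=2: A[i]=3<=B[j]=4 take 3, i++
i=2 j=2: A[i]=4<=B[j]=4 take 4, i++
i=3 j=2: A[i]=5>B[j]=4 take 4, j++
i=3 j=3: A[i]=5<=B[j]=21 take 5, i++
i=4 j=3: A[i]=6<=B[j]=21 take 6, i++
i=5 j=3: A[i]=11<=B[j]=21 take 11, i++
i=6 j=3: A[i]=12<=B[j]=21 take 12, i++

i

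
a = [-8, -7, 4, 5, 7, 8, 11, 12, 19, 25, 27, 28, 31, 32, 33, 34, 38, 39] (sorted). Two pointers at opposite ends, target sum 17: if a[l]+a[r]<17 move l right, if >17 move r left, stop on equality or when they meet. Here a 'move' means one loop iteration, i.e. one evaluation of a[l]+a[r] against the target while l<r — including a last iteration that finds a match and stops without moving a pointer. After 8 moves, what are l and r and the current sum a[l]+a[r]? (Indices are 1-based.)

l=1, r=10, sum=17

l=1 r=18: -8+39=31 >17, r--
l=1 r=17: -8+38=30 >17, r--
l=1 r=16: -8+34=26 >17, r--
l=1 r=15: -8+33=25 >17, r--
l=1 r=14: -8+32=24 >17, r--
l=1 r=13: -8+31=23 >17, r--
l=1 r=12: -8+28=20 >17, r--
l=1 r=11: -8+27=19 >17, r--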